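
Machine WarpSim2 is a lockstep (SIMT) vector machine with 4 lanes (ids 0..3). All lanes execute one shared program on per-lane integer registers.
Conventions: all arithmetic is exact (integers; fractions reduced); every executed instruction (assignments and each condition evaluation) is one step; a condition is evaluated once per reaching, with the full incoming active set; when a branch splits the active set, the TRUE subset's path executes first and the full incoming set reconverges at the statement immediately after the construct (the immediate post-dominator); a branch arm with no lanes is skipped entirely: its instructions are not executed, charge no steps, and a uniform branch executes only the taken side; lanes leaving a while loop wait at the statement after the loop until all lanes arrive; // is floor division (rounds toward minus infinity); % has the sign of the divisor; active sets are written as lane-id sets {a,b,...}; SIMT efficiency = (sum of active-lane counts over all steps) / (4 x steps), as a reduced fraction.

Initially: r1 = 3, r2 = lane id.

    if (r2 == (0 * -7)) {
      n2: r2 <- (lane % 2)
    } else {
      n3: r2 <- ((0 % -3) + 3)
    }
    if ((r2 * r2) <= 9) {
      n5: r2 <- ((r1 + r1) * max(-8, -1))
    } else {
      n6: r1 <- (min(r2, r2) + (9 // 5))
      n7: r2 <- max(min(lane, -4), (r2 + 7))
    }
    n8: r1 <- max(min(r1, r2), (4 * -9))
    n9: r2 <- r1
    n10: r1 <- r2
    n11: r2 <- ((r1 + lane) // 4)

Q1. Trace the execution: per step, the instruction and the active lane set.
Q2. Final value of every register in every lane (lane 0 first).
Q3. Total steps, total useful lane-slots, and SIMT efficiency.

step 0: eval (r2 == (0 * -7))        {0,1,2,3}
step 1: r2 <- (lane % 2)             {0}
step 2: r2 <- ((0 % -3) + 3)         {1,2,3}
step 3: eval ((r2 * r2) <= 9)        {0,1,2,3}
step 4: r2 <- ((r1 + r1) * max(-8, -1)) {0,1,2,3}
step 5: r1 <- max(min(r1, r2), (4 * -9)) {0,1,2,3}
step 6: r2 <- r1                     {0,1,2,3}
step 7: r1 <- r2                     {0,1,2,3}
step 8: r2 <- ((r1 + lane) // 4)     {0,1,2,3}

Answer: 9 steps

r1: -6,-6,-6,-6
r2: -2,-2,-1,-1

steps = 9; useful = 32; efficiency = 32/36 = 8/9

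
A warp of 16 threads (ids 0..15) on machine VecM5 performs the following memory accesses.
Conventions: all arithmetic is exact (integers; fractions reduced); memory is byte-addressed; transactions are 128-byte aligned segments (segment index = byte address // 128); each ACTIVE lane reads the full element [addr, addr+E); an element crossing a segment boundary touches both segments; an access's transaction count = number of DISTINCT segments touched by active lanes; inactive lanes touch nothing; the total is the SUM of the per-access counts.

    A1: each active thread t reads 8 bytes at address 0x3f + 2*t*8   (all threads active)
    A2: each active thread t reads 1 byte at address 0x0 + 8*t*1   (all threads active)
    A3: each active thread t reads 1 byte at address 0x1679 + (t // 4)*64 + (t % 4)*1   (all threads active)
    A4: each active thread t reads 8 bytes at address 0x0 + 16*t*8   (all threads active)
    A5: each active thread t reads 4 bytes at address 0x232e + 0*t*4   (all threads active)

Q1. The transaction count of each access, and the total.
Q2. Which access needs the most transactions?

A1: 3 transactions
A2: 1 transaction
A3: 3 transactions
A4: 16 transactions
A5: 1 transaction

Answer: 3,1,3,16,1; total 24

Answer: A4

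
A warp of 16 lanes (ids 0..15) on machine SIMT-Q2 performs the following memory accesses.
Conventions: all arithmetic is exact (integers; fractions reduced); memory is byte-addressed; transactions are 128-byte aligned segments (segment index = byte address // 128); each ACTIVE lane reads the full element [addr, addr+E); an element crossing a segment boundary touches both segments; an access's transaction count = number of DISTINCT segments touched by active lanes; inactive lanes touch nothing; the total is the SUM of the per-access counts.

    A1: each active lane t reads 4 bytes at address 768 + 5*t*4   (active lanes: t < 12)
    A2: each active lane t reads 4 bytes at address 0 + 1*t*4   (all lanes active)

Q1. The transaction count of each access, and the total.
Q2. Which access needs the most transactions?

A1: 2 transactions
A2: 1 transaction

Answer: 2,1; total 3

Answer: A1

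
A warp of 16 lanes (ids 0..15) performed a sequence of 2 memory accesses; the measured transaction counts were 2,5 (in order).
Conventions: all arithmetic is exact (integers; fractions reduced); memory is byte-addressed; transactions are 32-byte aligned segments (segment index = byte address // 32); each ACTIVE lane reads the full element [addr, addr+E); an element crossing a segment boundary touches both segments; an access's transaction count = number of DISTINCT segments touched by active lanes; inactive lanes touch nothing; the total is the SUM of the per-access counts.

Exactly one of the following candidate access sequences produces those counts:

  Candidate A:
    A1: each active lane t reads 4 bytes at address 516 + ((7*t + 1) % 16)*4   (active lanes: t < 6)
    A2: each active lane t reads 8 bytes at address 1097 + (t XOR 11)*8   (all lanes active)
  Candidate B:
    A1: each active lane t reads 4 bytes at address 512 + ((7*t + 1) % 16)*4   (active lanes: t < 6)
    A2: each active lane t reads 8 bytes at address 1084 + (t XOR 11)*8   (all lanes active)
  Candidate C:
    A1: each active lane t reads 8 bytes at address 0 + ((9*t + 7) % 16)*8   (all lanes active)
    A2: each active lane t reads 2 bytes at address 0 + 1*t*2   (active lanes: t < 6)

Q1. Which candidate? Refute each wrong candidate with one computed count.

A: A1 gives 3 transactions, not 2
C: A1 gives 4 transactions, not 2
B: all counts match (2,5)

Answer: B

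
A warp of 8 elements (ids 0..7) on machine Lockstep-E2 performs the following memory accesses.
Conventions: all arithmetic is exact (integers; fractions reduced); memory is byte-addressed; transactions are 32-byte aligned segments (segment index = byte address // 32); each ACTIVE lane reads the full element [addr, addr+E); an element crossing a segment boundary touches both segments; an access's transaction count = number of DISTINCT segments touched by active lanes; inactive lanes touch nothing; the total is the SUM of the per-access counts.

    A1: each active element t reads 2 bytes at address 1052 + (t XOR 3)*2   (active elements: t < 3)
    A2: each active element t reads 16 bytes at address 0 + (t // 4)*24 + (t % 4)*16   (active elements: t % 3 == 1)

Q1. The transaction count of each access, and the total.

A1: 2 transactions
A2: 3 transactions

Answer: 2,3; total 5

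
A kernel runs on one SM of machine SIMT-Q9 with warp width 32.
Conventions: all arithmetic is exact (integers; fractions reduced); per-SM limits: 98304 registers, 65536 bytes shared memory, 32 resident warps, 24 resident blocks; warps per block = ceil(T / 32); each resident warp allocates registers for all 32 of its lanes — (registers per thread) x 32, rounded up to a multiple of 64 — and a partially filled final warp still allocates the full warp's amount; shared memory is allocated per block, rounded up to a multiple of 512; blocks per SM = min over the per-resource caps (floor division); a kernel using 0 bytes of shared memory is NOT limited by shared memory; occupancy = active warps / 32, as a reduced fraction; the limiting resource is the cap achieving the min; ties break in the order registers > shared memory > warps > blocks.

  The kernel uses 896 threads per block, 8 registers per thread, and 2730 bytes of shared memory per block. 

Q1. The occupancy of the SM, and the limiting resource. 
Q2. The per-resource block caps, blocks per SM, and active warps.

Answer: occupancy 7/8, limited by warps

registers: 13 blocks
shared memory: 21 blocks
warps: 1 block
blocks: 24 blocks

Answer: 1 block, 28 active warps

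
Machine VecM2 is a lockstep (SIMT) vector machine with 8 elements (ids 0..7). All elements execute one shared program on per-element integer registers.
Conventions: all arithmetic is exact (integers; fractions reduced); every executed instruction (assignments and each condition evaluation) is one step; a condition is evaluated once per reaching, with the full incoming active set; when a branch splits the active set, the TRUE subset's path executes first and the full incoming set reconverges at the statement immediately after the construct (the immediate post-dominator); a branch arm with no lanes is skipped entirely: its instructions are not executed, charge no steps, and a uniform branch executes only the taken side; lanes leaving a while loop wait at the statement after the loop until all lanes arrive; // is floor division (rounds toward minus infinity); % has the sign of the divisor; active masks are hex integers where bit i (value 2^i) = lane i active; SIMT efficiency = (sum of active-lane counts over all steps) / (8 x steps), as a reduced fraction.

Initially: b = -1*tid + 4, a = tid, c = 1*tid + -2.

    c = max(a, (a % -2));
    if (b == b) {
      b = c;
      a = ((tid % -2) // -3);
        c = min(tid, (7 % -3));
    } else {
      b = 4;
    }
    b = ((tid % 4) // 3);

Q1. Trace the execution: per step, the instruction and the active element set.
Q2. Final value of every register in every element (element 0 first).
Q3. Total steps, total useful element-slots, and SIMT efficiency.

step 0: c <- max(a, (a % -2))        0xff
step 1: eval (b == b)                0xff
step 2: b <- c                       0xff
step 3: a <- ((tid % -2) // -3)      0xff
step 4: c <- min(tid, (7 % -3))      0xff
step 5: b <- ((tid % 4) // 3)        0xff

Answer: 6 steps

b: 0,0,0,1,0,0,0,1
a: 0,0,0,0,0,0,0,0
c: -2,-2,-2,-2,-2,-2,-2,-2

steps = 6; useful = 48; efficiency = 48/48 = 1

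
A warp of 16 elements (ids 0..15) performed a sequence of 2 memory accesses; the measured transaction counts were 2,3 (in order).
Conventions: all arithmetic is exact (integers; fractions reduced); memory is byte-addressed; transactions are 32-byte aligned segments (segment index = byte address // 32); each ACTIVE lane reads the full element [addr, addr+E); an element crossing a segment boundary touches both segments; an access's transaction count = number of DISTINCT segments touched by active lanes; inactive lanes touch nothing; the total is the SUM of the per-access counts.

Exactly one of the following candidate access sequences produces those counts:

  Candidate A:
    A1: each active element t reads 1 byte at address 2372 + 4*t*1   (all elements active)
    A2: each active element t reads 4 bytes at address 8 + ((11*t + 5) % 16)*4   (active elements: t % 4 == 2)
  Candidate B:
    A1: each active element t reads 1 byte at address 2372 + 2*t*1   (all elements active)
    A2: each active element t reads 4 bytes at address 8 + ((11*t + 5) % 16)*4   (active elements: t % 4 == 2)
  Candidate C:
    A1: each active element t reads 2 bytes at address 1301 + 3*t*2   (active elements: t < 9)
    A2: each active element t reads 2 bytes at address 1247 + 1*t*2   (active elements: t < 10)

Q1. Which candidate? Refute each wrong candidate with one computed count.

A: A1 gives 3 transactions, not 2
C: A1 gives 3 transactions, not 2
B: all counts match (2,3)

Answer: B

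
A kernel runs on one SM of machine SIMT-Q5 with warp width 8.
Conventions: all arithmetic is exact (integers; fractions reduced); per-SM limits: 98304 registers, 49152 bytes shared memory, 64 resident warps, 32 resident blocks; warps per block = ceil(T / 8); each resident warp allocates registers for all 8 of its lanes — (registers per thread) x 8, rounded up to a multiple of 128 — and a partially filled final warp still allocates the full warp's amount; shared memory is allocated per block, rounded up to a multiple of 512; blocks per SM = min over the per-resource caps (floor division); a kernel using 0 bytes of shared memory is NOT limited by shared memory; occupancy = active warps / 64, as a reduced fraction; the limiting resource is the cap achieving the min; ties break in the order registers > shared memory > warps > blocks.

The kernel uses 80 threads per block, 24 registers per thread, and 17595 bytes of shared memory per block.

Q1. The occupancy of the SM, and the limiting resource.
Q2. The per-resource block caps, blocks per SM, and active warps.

Answer: occupancy 5/16, limited by shared memory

registers: 38 blocks
shared memory: 2 blocks
warps: 6 blocks
blocks: 32 blocks

Answer: 2 blocks, 20 active warps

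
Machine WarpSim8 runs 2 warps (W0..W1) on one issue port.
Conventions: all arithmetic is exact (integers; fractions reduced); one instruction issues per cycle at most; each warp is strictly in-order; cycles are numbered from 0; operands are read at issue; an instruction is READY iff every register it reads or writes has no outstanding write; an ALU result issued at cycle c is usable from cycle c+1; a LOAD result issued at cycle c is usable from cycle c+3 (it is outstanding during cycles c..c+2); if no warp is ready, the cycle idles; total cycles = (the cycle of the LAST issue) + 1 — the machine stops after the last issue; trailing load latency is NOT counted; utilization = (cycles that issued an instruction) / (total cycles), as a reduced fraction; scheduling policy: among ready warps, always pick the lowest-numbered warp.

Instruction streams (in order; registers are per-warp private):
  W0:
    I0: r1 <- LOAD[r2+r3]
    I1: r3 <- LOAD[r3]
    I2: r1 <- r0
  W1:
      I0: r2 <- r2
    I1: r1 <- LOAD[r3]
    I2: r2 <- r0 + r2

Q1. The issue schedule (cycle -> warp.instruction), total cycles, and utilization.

cycle 0: W0.I0
cycle 1: W0.I1
cycle 2: W1.I0
cycle 3: W0.I2
cycle 4: W1.I1
cycle 5: W1.I2

Answer: 6 cycles, utilization 1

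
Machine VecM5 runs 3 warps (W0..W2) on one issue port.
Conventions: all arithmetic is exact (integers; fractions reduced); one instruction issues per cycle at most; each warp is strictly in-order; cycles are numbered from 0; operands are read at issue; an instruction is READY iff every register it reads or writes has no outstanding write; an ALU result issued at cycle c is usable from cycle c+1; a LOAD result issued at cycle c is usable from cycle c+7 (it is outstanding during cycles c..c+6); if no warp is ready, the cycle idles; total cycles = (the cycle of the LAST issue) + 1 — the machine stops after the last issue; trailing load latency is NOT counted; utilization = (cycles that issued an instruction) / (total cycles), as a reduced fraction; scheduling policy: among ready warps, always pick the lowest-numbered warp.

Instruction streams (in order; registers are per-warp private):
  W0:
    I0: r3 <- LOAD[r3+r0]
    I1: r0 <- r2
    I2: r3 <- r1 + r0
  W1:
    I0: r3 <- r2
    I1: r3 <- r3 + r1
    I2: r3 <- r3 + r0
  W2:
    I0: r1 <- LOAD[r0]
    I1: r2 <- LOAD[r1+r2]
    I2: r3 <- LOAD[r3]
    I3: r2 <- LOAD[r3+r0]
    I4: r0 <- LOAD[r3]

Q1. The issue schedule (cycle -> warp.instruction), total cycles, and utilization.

cycle 0: W0.I0
cycle 1: W0.I1
cycle 2: W1.I0
cycle 3: W1.I1
cycle 4: W1.I2
cycle 5: W2.I0
cycle 6: idle
cycle 7: W0.I2
cycle 8: idle
cycle 9: idle
cycle 10: idle
cycle 11: idle
cycle 12: W2.I1
cycle 13: W2.I2
cycle 14: idle
cycle 15: idle
cycle 16: idle
cycle 17: idle
cycle 18: idle
cycle 19: idle
cycle 20: W2.I3
cycle 21: W2.I4

Answer: 22 cycles, utilization 1/2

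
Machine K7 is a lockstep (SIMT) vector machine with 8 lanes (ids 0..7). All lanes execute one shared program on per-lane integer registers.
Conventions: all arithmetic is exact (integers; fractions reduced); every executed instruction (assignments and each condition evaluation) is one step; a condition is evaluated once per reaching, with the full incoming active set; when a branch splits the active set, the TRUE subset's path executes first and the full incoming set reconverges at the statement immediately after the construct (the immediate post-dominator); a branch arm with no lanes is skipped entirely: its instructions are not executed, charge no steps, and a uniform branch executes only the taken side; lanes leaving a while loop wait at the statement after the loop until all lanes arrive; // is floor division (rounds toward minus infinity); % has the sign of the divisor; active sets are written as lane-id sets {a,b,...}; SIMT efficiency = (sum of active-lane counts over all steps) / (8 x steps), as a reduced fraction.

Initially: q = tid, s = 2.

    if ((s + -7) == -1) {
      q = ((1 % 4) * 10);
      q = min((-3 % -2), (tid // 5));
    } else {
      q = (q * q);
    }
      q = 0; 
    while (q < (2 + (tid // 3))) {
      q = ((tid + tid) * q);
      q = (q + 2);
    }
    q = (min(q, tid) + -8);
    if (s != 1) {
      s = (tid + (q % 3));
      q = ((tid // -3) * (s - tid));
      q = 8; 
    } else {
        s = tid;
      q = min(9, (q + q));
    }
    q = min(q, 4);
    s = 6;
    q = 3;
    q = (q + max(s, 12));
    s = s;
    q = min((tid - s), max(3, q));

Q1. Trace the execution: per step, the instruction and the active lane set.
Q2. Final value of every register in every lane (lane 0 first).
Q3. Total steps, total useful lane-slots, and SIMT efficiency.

step 0: eval ((s + -7) == -1)        {0,1,2,3,4,5,6,7}
step 1: q <- (q * q)                 {0,1,2,3,4,5,6,7}
step 2: q <- 0                       {0,1,2,3,4,5,6,7}
step 3: eval (q < (2 + (tid // 3)))  {0,1,2,3,4,5,6,7}
step 4: q <- ((tid + tid) * q)       {0,1,2,3,4,5,6,7}
step 5: q <- (q + 2)                 {0,1,2,3,4,5,6,7}
step 6: eval (q < (2 + (tid // 3)))  {0,1,2,3,4,5,6,7}
step 7: q <- ((tid + tid) * q)       {3,4,5,6,7}
step 8: q <- (q + 2)                 {3,4,5,6,7}
step 9: eval (q < (2 + (tid // 3)))  {3,4,5,6,7}
step 10: q <- (min(q, tid) + -8)      {0,1,2,3,4,5,6,7}
step 11: eval (s != 1)                {0,1,2,3,4,5,6,7}
step 12: s <- (tid + (q % 3))         {0,1,2,3,4,5,6,7}
step 13: q <- ((tid // -3) * (s - tid)) {0,1,2,3,4,5,6,7}
step 14: q <- 8                       {0,1,2,3,4,5,6,7}
step 15: q <- min(q, 4)               {0,1,2,3,4,5,6,7}
step 16: s <- 6                       {0,1,2,3,4,5,6,7}
step 17: q <- 3                       {0,1,2,3,4,5,6,7}
step 18: q <- (q + max(s, 12))        {0,1,2,3,4,5,6,7}
step 19: s <- s                       {0,1,2,3,4,5,6,7}
step 20: q <- min((tid - s), max(3, q)) {0,1,2,3,4,5,6,7}

Answer: 21 steps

q: -6,-5,-4,-3,-2,-1,0,1
s: 6,6,6,6,6,6,6,6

steps = 21; useful = 159; efficiency = 159/168 = 53/56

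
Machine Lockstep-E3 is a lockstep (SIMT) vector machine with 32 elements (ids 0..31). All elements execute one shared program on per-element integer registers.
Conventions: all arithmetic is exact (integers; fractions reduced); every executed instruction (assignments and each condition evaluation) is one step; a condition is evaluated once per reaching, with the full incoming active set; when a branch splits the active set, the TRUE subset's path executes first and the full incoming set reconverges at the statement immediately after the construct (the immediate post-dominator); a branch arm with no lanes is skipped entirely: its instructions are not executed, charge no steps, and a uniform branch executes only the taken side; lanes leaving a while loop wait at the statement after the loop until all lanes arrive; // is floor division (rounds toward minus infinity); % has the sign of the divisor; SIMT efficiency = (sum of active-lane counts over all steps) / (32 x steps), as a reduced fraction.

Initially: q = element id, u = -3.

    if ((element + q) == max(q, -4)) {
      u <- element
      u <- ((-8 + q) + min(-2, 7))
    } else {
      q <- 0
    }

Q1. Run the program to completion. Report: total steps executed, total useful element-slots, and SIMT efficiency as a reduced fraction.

Answer: 4 steps, 65 useful, 65/128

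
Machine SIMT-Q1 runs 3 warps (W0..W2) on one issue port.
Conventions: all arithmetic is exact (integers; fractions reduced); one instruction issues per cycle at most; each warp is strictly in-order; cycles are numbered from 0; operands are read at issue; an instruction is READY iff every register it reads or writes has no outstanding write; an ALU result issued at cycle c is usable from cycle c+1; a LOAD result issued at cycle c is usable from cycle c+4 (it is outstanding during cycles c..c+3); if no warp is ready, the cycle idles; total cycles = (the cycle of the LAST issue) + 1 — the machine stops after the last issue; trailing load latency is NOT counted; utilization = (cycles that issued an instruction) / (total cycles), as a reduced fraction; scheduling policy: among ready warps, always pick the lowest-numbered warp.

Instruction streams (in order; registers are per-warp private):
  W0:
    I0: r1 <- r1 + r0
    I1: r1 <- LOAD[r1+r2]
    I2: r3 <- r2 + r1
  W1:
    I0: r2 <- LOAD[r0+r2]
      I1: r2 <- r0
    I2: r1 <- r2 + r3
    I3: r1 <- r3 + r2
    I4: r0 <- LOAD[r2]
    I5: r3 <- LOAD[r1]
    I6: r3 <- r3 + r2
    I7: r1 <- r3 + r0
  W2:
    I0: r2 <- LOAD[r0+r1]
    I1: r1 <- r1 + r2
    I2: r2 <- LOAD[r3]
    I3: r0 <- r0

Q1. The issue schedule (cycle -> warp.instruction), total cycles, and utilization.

cycle 0: W0.I0
cycle 1: W0.I1
cycle 2: W1.I0
cycle 3: W2.I0
cycle 4: idle
cycle 5: W0.I2
cycle 6: W1.I1
cycle 7: W1.I2
cycle 8: W1.I3
cycle 9: W1.I4
cycle 10: W1.I5
cycle 11: W2.I1
cycle 12: W2.I2
cycle 13: W2.I3
cycle 14: W1.I6
cycle 15: W1.I7

Answer: 16 cycles, utilization 15/16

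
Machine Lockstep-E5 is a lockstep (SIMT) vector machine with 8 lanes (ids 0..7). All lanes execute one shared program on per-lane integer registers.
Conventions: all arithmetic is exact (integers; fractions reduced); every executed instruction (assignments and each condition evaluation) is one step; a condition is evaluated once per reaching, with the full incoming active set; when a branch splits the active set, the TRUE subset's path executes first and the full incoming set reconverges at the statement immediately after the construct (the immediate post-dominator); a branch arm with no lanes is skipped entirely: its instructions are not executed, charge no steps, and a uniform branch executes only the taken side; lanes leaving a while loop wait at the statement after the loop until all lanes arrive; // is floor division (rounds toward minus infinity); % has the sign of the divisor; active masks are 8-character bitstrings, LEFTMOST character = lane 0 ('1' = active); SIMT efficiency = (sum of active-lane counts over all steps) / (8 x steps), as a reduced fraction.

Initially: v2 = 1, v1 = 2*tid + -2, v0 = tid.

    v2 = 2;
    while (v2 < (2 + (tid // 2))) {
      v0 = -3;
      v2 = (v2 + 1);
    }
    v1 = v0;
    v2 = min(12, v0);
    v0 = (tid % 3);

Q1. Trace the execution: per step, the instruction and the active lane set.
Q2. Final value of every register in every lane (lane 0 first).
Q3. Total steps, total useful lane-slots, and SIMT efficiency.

step 0: v2 <- 2                      11111111
step 1: eval (v2 < (2 + (tid // 2))) 11111111
step 2: v0 <- -3                     00111111
step 3: v2 <- (v2 + 1)               00111111
step 4: eval (v2 < (2 + (tid // 2))) 00111111
step 5: v0 <- -3                     00001111
step 6: v2 <- (v2 + 1)               00001111
step 7: eval (v2 < (2 + (tid // 2))) 00001111
step 8: v0 <- -3                     00000011
step 9: v2 <- (v2 + 1)               00000011
step 10: eval (v2 < (2 + (tid // 2))) 00000011
step 11: v1 <- v0                     11111111
step 12: v2 <- min(12, v0)            11111111
step 13: v0 <- (tid % 3)              11111111

Answer: 14 steps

v2: 0,1,-3,-3,-3,-3,-3,-3
v1: 0,1,-3,-3,-3,-3,-3,-3
v0: 0,1,2,0,1,2,0,1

steps = 14; useful = 76; efficiency = 76/112 = 19/28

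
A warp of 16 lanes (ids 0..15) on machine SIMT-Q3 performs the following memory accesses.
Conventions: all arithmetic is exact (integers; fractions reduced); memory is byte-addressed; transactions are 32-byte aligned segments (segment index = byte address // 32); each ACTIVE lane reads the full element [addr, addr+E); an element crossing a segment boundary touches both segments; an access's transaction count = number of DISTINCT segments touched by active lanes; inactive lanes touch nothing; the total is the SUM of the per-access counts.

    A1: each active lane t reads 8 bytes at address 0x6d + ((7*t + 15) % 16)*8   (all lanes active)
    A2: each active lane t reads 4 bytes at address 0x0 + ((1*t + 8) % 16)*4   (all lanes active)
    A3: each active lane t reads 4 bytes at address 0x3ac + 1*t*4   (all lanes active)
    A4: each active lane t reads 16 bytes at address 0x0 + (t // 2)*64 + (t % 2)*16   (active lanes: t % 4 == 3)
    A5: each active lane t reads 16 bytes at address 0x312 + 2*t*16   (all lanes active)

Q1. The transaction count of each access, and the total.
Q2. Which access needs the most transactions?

A1: 5 transactions
A2: 2 transactions
A3: 3 transactions
A4: 4 transactions
A5: 17 transactions

Answer: 5,2,3,4,17; total 31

Answer: A5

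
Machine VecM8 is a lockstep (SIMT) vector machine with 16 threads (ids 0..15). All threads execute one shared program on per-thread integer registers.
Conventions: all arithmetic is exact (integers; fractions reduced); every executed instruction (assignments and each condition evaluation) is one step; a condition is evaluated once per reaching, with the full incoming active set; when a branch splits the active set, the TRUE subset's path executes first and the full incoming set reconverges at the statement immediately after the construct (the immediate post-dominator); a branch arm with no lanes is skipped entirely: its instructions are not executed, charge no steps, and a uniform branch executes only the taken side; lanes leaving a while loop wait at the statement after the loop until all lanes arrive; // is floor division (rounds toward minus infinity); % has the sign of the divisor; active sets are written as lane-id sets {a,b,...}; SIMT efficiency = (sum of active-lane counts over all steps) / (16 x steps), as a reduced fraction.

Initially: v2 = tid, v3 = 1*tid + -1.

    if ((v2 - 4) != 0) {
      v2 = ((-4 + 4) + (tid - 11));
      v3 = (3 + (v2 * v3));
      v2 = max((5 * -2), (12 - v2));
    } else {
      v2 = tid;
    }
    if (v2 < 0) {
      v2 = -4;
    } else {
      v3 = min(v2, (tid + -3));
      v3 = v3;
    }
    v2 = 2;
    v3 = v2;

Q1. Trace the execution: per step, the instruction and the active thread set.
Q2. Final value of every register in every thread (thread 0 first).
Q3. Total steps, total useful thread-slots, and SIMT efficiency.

step 0: eval ((v2 - 4) != 0)         {0,1,2,3,4,5,6,7,8,9,10,11,12,13,14,15}
step 1: v2 <- ((-4 + 4) + (tid - 11)) {0,1,2,3,5,6,7,8,9,10,11,12,13,14,15}
step 2: v3 <- (3 + (v2 * v3))        {0,1,2,3,5,6,7,8,9,10,11,12,13,14,15}
step 3: v2 <- max((5 * -2), (12 - v2)) {0,1,2,3,5,6,7,8,9,10,11,12,13,14,15}
step 4: v2 <- tid                    {4}
step 5: eval (v2 < 0)                {0,1,2,3,4,5,6,7,8,9,10,11,12,13,14,15}
step 6: v3 <- min(v2, (tid + -3))    {0,1,2,3,4,5,6,7,8,9,10,11,12,13,14,15}
step 7: v3 <- v3                     {0,1,2,3,4,5,6,7,8,9,10,11,12,13,14,15}
step 8: v2 <- 2                      {0,1,2,3,4,5,6,7,8,9,10,11,12,13,14,15}
step 9: v3 <- v2                     {0,1,2,3,4,5,6,7,8,9,10,11,12,13,14,15}

Answer: 10 steps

v2: 2,2,2,2,2,2,2,2,2,2,2,2,2,2,2,2
v3: 2,2,2,2,2,2,2,2,2,2,2,2,2,2,2,2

steps = 10; useful = 142; efficiency = 142/160 = 71/80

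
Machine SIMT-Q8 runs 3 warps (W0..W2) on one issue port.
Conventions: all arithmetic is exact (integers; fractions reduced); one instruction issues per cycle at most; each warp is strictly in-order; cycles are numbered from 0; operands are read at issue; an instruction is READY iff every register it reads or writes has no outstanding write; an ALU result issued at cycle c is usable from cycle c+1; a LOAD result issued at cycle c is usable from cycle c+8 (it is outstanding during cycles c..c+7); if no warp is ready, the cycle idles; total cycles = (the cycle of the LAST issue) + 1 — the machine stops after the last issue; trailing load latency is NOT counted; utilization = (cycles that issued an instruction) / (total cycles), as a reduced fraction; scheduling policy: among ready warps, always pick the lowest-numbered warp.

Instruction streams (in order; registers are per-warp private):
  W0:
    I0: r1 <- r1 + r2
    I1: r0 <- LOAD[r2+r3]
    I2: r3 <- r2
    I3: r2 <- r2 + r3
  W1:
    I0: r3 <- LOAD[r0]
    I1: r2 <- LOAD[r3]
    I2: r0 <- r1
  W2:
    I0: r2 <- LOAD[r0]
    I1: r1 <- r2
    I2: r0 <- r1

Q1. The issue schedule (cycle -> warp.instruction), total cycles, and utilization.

cycle 0: W0.I0
cycle 1: W0.I1
cycle 2: W0.I2
cycle 3: W0.I3
cycle 4: W1.I0
cycle 5: W2.I0
cycle 6: idle
cycle 7: idle
cycle 8: idle
cycle 9: idle
cycle 10: idle
cycle 11: idle
cycle 12: W1.I1
cycle 13: W1.I2
cycle 14: W2.I1
cycle 15: W2.I2

Answer: 16 cycles, utilization 5/8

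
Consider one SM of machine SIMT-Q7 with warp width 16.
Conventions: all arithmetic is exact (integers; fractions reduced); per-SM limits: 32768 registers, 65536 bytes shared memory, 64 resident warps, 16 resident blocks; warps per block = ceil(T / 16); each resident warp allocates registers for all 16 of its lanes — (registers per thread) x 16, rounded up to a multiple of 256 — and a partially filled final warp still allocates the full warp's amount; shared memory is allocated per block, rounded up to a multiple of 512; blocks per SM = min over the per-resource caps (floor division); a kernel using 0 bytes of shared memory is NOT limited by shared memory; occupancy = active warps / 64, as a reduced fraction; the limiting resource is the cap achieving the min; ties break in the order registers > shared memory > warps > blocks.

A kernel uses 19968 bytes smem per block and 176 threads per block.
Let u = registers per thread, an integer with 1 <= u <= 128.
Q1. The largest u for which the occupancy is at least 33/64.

Answer: u = 48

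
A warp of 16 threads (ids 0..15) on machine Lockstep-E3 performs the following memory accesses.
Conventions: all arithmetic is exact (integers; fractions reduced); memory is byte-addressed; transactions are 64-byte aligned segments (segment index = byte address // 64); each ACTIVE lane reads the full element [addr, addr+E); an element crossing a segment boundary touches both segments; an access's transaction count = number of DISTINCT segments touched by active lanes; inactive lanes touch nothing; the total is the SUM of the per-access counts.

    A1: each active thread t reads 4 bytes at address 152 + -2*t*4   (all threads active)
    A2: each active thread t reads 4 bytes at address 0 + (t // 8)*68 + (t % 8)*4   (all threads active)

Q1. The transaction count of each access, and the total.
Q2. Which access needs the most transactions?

A1: 3 transactions
A2: 2 transactions

Answer: 3,2; total 5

Answer: A1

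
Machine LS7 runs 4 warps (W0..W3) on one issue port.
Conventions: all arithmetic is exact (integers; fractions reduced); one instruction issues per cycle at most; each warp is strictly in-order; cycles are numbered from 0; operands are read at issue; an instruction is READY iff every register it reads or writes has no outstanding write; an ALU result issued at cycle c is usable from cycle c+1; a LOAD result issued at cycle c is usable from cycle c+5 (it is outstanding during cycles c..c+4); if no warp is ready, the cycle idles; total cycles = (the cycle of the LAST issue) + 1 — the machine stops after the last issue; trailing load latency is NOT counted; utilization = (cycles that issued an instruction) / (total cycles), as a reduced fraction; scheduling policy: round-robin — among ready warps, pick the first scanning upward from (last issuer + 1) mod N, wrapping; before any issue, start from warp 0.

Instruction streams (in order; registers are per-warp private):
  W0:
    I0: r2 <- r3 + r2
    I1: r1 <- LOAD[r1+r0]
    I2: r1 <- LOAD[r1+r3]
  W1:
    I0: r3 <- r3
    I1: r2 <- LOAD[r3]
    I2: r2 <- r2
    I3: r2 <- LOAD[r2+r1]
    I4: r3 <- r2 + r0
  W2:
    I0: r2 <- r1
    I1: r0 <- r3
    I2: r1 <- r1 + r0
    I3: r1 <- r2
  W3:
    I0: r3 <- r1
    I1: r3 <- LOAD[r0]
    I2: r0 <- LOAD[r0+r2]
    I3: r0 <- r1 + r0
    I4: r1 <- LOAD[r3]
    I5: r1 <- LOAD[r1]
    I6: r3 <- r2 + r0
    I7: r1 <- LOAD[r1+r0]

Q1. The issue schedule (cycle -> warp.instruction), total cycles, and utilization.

cycle 0: W0.I0
cycle 1: W1.I0
cycle 2: W2.I0
cycle 3: W3.I0
cycle 4: W0.I1
cycle 5: W1.I1
cycle 6: W2.I1
cycle 7: W3.I1
cycle 8: W2.I2
cycle 9: W3.I2
cycle 10: W0.I2
cycle 11: W1.I2
cycle 12: W2.I3
cycle 13: W1.I3
cycle 14: W3.I3
cycle 15: W3.I4
cycle 16: idle
cycle 17: idle
cycle 18: W1.I4
cycle 19: idle
cycle 20: W3.I5
cycle 21: W3.I6
cycle 22: idle
cycle 23: idle
cycle 24: idle
cycle 25: W3.I7

Answer: 26 cycles, utilization 10/13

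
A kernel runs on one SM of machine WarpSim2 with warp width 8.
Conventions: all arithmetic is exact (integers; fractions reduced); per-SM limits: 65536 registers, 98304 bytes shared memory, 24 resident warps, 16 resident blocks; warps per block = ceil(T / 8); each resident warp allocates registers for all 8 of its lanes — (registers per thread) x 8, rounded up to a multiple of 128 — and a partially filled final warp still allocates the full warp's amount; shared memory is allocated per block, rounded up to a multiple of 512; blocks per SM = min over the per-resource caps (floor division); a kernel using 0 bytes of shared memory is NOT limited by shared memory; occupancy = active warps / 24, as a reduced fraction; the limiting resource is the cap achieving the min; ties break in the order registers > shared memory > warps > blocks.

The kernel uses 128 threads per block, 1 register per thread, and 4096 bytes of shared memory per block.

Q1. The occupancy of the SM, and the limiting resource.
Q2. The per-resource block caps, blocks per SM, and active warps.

Answer: occupancy 2/3, limited by warps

registers: 32 blocks
shared memory: 24 blocks
warps: 1 block
blocks: 16 blocks

Answer: 1 block, 16 active warps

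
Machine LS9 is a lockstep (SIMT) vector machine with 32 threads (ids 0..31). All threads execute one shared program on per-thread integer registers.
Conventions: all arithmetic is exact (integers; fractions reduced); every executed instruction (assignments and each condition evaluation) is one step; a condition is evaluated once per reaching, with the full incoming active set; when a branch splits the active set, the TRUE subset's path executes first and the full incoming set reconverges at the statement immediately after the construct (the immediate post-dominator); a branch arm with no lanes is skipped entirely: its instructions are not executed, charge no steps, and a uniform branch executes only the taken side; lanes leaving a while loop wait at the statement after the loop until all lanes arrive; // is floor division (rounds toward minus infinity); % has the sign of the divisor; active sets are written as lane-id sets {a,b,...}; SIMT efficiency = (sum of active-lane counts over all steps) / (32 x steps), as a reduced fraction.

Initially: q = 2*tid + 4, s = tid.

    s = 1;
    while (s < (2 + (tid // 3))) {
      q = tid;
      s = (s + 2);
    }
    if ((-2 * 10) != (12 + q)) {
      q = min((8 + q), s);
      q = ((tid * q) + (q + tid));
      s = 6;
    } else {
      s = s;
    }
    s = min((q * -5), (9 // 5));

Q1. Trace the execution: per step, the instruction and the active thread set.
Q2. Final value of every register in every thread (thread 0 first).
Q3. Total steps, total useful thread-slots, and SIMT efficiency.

step 0: s <- 1                       {0,1,2,3,4,5,6,7,8,9,10,11,12,13,14,15,16,17,18,19,20,21,22,23,24,25,26,27,28,29,30,31}
step 1: eval (s < (2 + (tid // 3)))  {0,1,2,3,4,5,6,7,8,9,10,11,12,13,14,15,16,17,18,19,20,21,22,23,24,25,26,27,28,29,30,31}
step 2: q <- tid                     {0,1,2,3,4,5,6,7,8,9,10,11,12,13,14,15,16,17,18,19,20,21,22,23,24,25,26,27,28,29,30,31}
step 3: s <- (s + 2)                 {0,1,2,3,4,5,6,7,8,9,10,11,12,13,14,15,16,17,18,19,20,21,22,23,24,25,26,27,28,29,30,31}
step 4: eval (s < (2 + (tid // 3)))  {0,1,2,3,4,5,6,7,8,9,10,11,12,13,14,15,16,17,18,19,20,21,22,23,24,25,26,27,28,29,30,31}
step 5: q <- tid                     {6,7,8,9,10,11,12,13,14,15,16,17,18,19,20,21,22,23,24,25,26,27,28,29,30,31}
step 6: s <- (s + 2)                 {6,7,8,9,10,11,12,13,14,15,16,17,18,19,20,21,22,23,24,25,26,27,28,29,30,31}
step 7: eval (s < (2 + (tid // 3)))  {6,7,8,9,10,11,12,13,14,15,16,17,18,19,20,21,22,23,24,25,26,27,28,29,30,31}
step 8: q <- tid                     {12,13,14,15,16,17,18,19,20,21,22,23,24,25,26,27,28,29,30,31}
step 9: s <- (s + 2)                 {12,13,14,15,16,17,18,19,20,21,22,23,24,25,26,27,28,29,30,31}
step 10: eval (s < (2 + (tid // 3)))  {12,13,14,15,16,17,18,19,20,21,22,23,24,25,26,27,28,29,30,31}
step 11: q <- tid                     {18,19,20,21,22,23,24,25,26,27,28,29,30,31}
step 12: s <- (s + 2)                 {18,19,20,21,22,23,24,25,26,27,28,29,30,31}
step 13: eval (s < (2 + (tid // 3)))  {18,19,20,21,22,23,24,25,26,27,28,29,30,31}
step 14: q <- tid                     {24,25,26,27,28,29,30,31}
step 15: s <- (s + 2)                 {24,25,26,27,28,29,30,31}
step 16: eval (s < (2 + (tid // 3)))  {24,25,26,27,28,29,30,31}
step 17: q <- tid                     {30,31}
step 18: s <- (s + 2)                 {30,31}
step 19: eval (s < (2 + (tid // 3)))  {30,31}
step 20: eval ((-2 * 10) != (12 + q)) {0,1,2,3,4,5,6,7,8,9,10,11,12,13,14,15,16,17,18,19,20,21,22,23,24,25,26,27,28,29,30,31}
step 21: q <- min((8 + q), s)         {0,1,2,3,4,5,6,7,8,9,10,11,12,13,14,15,16,17,18,19,20,21,22,23,24,25,26,27,28,29,30,31}
step 22: q <- ((tid * q) + (q + tid)) {0,1,2,3,4,5,6,7,8,9,10,11,12,13,14,15,16,17,18,19,20,21,22,23,24,25,26,27,28,29,30,31}
step 23: s <- 6                       {0,1,2,3,4,5,6,7,8,9,10,11,12,13,14,15,16,17,18,19,20,21,22,23,24,25,26,27,28,29,30,31}
step 24: s <- min((q * -5), (9 // 5)) {0,1,2,3,4,5,6,7,8,9,10,11,12,13,14,15,16,17,18,19,20,21,22,23,24,25,26,27,28,29,30,31}

Answer: 25 steps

q: 3,7,11,15,19,23,41,47,53,59,65,71,103,111,119,127,135,143,189,199,209,219,229,239,299,311,323,335,347,359,433,447
s: -15,-35,-55,-75,-95,-115,-205,-235,-265,-295,-325,-355,-515,-555,-595,-635,-675,-715,-945,-995,-1045,-1095,-1145,-1195,-1495,-1555,-1615,-1675,-1735,-1795,-2165,-2235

steps = 25; useful = 530; efficiency = 530/800 = 53/80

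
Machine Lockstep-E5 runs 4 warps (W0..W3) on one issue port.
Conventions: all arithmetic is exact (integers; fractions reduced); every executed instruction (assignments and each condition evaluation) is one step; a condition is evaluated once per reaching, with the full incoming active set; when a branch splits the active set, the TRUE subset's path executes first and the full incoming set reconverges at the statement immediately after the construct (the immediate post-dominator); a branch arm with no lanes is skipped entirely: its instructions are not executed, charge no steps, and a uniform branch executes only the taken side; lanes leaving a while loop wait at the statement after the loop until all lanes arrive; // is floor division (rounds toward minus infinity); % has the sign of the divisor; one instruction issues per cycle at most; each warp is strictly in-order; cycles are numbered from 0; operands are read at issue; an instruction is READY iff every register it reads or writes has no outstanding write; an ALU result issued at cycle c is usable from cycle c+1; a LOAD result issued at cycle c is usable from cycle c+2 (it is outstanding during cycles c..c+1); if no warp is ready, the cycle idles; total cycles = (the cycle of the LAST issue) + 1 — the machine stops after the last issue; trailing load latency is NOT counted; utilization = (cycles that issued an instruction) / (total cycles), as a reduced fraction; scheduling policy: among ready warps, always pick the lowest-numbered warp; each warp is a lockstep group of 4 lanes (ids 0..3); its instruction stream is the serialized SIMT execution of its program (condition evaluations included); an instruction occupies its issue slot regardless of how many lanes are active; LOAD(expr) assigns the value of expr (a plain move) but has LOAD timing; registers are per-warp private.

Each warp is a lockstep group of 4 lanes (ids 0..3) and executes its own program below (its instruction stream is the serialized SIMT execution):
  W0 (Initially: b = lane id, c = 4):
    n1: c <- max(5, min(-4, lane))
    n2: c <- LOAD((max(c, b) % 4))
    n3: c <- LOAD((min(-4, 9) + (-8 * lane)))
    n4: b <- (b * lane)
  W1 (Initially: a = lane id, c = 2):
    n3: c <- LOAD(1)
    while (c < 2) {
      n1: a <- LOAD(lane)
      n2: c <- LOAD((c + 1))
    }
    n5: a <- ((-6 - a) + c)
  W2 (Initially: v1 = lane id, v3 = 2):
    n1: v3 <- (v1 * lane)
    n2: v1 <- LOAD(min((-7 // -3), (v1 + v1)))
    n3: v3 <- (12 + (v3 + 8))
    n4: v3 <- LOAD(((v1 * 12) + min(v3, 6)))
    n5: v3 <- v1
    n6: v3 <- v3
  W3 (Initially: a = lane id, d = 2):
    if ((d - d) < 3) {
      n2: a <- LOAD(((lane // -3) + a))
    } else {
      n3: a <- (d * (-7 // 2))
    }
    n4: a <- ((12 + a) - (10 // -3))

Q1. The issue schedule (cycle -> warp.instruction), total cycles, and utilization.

cycle 0: W0.I0
cycle 1: W0.I1
cycle 2: W1.I0
cycle 3: W0.I2
cycle 4: W0.I3
cycle 5: W1.I1
cycle 6: W1.I2
cycle 7: W1.I3
cycle 8: W2.I0
cycle 9: W1.I4
cycle 10: W1.I5
cycle 11: W2.I1
cycle 12: W2.I2
cycle 13: W2.I3
cycle 14: W3.I0
cycle 15: W2.I4
cycle 16: W2.I5
cycle 17: W3.I1
cycle 18: idle
cycle 19: W3.I2

Answer: 20 cycles, utilization 19/20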